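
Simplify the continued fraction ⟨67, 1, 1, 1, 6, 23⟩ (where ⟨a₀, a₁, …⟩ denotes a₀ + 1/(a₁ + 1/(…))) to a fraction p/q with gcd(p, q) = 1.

Starting at the tail and folding back:
Start with 23.
6 + 1/(23/1) = 6 + 1/23 = 139/23
1 + 1/(139/23) = 1 + 23/139 = 162/139
1 + 1/(162/139) = 1 + 139/162 = 301/162
1 + 1/(301/162) = 1 + 162/301 = 463/301
67 + 1/(463/301) = 67 + 301/463 = 31322/463

31322/463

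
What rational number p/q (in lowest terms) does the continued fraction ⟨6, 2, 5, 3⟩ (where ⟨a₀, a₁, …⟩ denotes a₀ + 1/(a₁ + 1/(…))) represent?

Start with 3.
5 + 1/(3/1) = 5 + 1/3 = 16/3
2 + 1/(16/3) = 2 + 3/16 = 35/16
6 + 1/(35/16) = 6 + 16/35 = 226/35

226/35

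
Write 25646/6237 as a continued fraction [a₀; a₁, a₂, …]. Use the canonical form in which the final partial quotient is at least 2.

[4; 8, 1, 14, 1, 1, 22]

Run the Euclidean algorithm, recording each quotient:
25646 ÷ 6237 → quotient 4, remainder 698
6237 ÷ 698 → quotient 8, remainder 653
698 ÷ 653 → quotient 1, remainder 45
653 ÷ 45 → quotient 14, remainder 23
45 ÷ 23 → quotient 1, remainder 22
23 ÷ 22 → quotient 1, remainder 1
22 ÷ 1 → quotient 22, remainder 0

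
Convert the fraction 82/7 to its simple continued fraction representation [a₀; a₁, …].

Run the Euclidean algorithm, recording each quotient:
82 = 11·7 + 5, so a_0 = 11
7 = 1·5 + 2, so a_1 = 1
5 = 2·2 + 1, so a_2 = 2
2 = 2·1 + 0, so a_3 = 2

[11; 1, 2, 2]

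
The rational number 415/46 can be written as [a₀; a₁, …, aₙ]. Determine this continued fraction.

[9; 46]

Run the Euclidean algorithm, recording each quotient:
415 = 9·46 + 1, so a_0 = 9
46 = 46·1 + 0, so a_1 = 46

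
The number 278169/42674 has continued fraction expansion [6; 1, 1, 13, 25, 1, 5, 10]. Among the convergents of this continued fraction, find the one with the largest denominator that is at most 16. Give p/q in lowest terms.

13/2

List convergents until the denominator exceeds the bound:
a_0 = 6: 6/1  (≤ bound)
a_1 = 1: 7/1  (≤ bound)
a_2 = 1: 13/2  (≤ bound)
a_3 = 13: 176/27  (> 16, stop)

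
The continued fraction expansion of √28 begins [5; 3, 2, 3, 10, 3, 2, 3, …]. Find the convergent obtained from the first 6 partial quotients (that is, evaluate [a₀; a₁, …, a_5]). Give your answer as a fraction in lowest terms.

4048/765

Build up convergents one term at a time:
a_0 = 5: 5/1
a_1 = 3: 16/3
a_2 = 2: 37/7
a_3 = 3: 127/24
a_4 = 10: 1307/247
a_5 = 3: 4048/765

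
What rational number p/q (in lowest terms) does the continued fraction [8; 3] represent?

25/3

Collapse the nested fraction from the inside out:
Start with 3.
8 + 1/(3/1) = 8 + 1/3 = 25/3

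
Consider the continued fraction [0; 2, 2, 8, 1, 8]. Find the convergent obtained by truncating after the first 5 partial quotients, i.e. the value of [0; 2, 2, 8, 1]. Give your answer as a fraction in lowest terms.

19/47

Start with 1.
8 + 1/(1/1) = 8 + 1/1 = 9/1
2 + 1/(9/1) = 2 + 1/9 = 19/9
2 + 1/(19/9) = 2 + 9/19 = 47/19
0 + 1/(47/19) = 0 + 19/47 = 19/47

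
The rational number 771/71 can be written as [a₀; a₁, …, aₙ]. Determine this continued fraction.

Repeatedly divide and take the remainder:
⌊771/71⌋ = 10, remainder 61
⌊71/61⌋ = 1, remainder 10
⌊61/10⌋ = 6, remainder 1
⌊10/1⌋ = 10, remainder 0

[10; 1, 6, 10]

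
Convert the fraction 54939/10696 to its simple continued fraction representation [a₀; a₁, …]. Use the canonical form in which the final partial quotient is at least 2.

[5; 7, 3, 48, 3, 3]

54939 ÷ 10696 → quotient 5, remainder 1459
10696 ÷ 1459 → quotient 7, remainder 483
1459 ÷ 483 → quotient 3, remainder 10
483 ÷ 10 → quotient 48, remainder 3
10 ÷ 3 → quotient 3, remainder 1
3 ÷ 1 → quotient 3, remainder 0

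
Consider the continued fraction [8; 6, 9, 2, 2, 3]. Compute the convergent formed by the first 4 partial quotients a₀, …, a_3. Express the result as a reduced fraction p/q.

Collapse the nested fraction from the inside out:
Start with 2.
9 + 1/(2/1) = 9 + 1/2 = 19/2
6 + 1/(19/2) = 6 + 2/19 = 116/19
8 + 1/(116/19) = 8 + 19/116 = 947/116

947/116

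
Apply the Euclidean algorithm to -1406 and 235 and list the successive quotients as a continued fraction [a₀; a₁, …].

-1406 ÷ 235 → quotient -6, remainder 4
235 ÷ 4 → quotient 58, remainder 3
4 ÷ 3 → quotient 1, remainder 1
3 ÷ 1 → quotient 3, remainder 0

[-6; 58, 1, 3]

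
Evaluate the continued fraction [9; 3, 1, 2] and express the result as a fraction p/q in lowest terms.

102/11

a_0 = 9: 9/1
a_1 = 3: 28/3
a_2 = 1: 37/4
a_3 = 2: 102/11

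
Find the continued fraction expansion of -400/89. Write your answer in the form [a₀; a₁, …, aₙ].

-400 ÷ 89 → quotient -5, remainder 45
89 ÷ 45 → quotient 1, remainder 44
45 ÷ 44 → quotient 1, remainder 1
44 ÷ 1 → quotient 44, remainder 0

[-5; 1, 1, 44]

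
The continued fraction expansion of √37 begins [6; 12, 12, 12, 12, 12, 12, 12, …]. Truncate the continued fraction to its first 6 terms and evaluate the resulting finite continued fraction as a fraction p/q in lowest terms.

Start with 12.
12 + 1/(12/1) = 12 + 1/12 = 145/12
12 + 1/(145/12) = 12 + 12/145 = 1752/145
12 + 1/(1752/145) = 12 + 145/1752 = 21169/1752
12 + 1/(21169/1752) = 12 + 1752/21169 = 255780/21169
6 + 1/(255780/21169) = 6 + 21169/255780 = 1555849/255780

1555849/255780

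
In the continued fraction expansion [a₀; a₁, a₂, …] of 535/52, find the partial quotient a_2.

Apply division with remainder until the remainder is 0:
⌊535/52⌋ = 10, remainder 15
⌊52/15⌋ = 3, remainder 7
⌊15/7⌋ = 2, remainder 1

2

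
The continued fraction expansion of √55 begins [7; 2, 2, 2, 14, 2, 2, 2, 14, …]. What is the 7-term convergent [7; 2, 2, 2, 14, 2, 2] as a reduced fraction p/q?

Start with 2.
2 + 1/(2/1) = 2 + 1/2 = 5/2
14 + 1/(5/2) = 14 + 2/5 = 72/5
2 + 1/(72/5) = 2 + 5/72 = 149/72
2 + 1/(149/72) = 2 + 72/149 = 370/149
2 + 1/(370/149) = 2 + 149/370 = 889/370
7 + 1/(889/370) = 7 + 370/889 = 6593/889

6593/889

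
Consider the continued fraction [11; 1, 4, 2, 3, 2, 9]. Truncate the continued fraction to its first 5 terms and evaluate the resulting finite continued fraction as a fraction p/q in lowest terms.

449/38

Start with 3.
2 + 1/(3/1) = 2 + 1/3 = 7/3
4 + 1/(7/3) = 4 + 3/7 = 31/7
1 + 1/(31/7) = 1 + 7/31 = 38/31
11 + 1/(38/31) = 11 + 31/38 = 449/38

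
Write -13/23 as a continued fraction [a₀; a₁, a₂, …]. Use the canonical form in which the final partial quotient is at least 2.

Repeatedly divide and take the remainder:
-13 ÷ 23 → quotient -1, remainder 10
23 ÷ 10 → quotient 2, remainder 3
10 ÷ 3 → quotient 3, remainder 1
3 ÷ 1 → quotient 3, remainder 0

[-1; 2, 3, 3]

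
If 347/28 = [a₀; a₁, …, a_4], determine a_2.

⌊347/28⌋ = 12, remainder 11
⌊28/11⌋ = 2, remainder 6
⌊11/6⌋ = 1, remainder 5

1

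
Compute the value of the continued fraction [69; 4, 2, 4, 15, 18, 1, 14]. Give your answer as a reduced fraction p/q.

12014407/173556

Use the convergent recurrence hₖ = aₖ·hₖ₋₁ + hₖ₋₂ (and likewise for the denominators kₖ):
a_0 = 69: 69/1
a_1 = 4: 277/4
a_2 = 2: 623/9
a_3 = 4: 2769/40
a_4 = 15: 42158/609
a_5 = 18: 761613/11002
a_6 = 1: 803771/11611
a_7 = 14: 12014407/173556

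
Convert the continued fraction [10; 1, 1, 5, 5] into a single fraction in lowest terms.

601/57

Starting at the tail and folding back:
Start with 5.
5 + 1/(5/1) = 5 + 1/5 = 26/5
1 + 1/(26/5) = 1 + 5/26 = 31/26
1 + 1/(31/26) = 1 + 26/31 = 57/31
10 + 1/(57/31) = 10 + 31/57 = 601/57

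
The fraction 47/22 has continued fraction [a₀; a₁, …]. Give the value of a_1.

7

47 = 2·22 + 3, so a_0 = 2
22 = 7·3 + 1, so a_1 = 7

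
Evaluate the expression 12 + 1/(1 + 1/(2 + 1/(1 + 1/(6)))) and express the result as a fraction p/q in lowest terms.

344/27

Starting at the tail and folding back:
Start with 6.
1 + 1/(6/1) = 1 + 1/6 = 7/6
2 + 1/(7/6) = 2 + 6/7 = 20/7
1 + 1/(20/7) = 1 + 7/20 = 27/20
12 + 1/(27/20) = 12 + 20/27 = 344/27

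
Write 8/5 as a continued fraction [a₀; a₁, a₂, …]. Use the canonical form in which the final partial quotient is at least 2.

⌊8/5⌋ = 1, remainder 3
⌊5/3⌋ = 1, remainder 2
⌊3/2⌋ = 1, remainder 1
⌊2/1⌋ = 2, remainder 0

[1; 1, 1, 2]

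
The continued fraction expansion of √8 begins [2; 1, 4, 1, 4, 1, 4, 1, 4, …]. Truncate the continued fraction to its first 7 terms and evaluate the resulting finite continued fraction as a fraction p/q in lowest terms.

Build up convergents one term at a time:
a_0 = 2: 2/1
a_1 = 1: 3/1
a_2 = 4: 14/5
a_3 = 1: 17/6
a_4 = 4: 82/29
a_5 = 1: 99/35
a_6 = 4: 478/169

478/169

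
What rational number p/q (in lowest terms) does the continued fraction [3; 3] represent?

10/3

a_0 = 3: 3/1
a_1 = 3: 10/3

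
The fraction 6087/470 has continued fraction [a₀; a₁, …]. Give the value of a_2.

19

Repeatedly divide and take the remainder:
⌊6087/470⌋ = 12, remainder 447
⌊470/447⌋ = 1, remainder 23
⌊447/23⌋ = 19, remainder 10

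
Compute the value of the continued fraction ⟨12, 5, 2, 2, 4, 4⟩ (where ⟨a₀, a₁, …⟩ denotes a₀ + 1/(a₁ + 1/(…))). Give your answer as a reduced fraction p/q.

Start with 4.
4 + 1/(4/1) = 4 + 1/4 = 17/4
2 + 1/(17/4) = 2 + 4/17 = 38/17
2 + 1/(38/17) = 2 + 17/38 = 93/38
5 + 1/(93/38) = 5 + 38/93 = 503/93
12 + 1/(503/93) = 12 + 93/503 = 6129/503

6129/503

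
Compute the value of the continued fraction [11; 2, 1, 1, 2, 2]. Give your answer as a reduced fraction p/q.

Start with 2.
2 + 1/(2/1) = 2 + 1/2 = 5/2
1 + 1/(5/2) = 1 + 2/5 = 7/5
1 + 1/(7/5) = 1 + 5/7 = 12/7
2 + 1/(12/7) = 2 + 7/12 = 31/12
11 + 1/(31/12) = 11 + 12/31 = 353/31

353/31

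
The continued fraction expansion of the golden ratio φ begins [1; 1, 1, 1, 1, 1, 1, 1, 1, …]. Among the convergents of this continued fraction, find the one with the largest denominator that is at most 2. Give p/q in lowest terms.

3/2

a_0 = 1: 1/1  (≤ bound)
a_1 = 1: 2/1  (≤ bound)
a_2 = 1: 3/2  (≤ bound)
a_3 = 1: 5/3  (> 2, stop)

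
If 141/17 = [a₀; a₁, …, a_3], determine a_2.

2

141 = 8·17 + 5, so a_0 = 8
17 = 3·5 + 2, so a_1 = 3
5 = 2·2 + 1, so a_2 = 2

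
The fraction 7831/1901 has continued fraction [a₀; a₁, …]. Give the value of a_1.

8

7831 = 4·1901 + 227, so a_0 = 4
1901 = 8·227 + 85, so a_1 = 8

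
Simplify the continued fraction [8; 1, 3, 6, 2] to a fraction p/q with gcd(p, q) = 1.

473/54

Compute successive convergents:
a_0 = 8: 8/1
a_1 = 1: 9/1
a_2 = 3: 35/4
a_3 = 6: 219/25
a_4 = 2: 473/54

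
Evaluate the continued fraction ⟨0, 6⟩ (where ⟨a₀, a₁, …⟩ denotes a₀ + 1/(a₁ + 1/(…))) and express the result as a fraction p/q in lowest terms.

Build up convergents one term at a time:
a_0 = 0: 0/1
a_1 = 6: 1/6

1/6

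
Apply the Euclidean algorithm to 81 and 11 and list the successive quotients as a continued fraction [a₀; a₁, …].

[7; 2, 1, 3]

Run the Euclidean algorithm, recording each quotient:
⌊81/11⌋ = 7, remainder 4
⌊11/4⌋ = 2, remainder 3
⌊4/3⌋ = 1, remainder 1
⌊3/1⌋ = 3, remainder 0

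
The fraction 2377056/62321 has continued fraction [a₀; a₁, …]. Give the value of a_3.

Repeatedly divide and take the remainder:
⌊2377056/62321⌋ = 38, remainder 8858
⌊62321/8858⌋ = 7, remainder 315
⌊8858/315⌋ = 28, remainder 38
⌊315/38⌋ = 8, remainder 11

8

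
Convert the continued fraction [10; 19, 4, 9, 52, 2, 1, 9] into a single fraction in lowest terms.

10886772/1083049

Use the convergent recurrence hₖ = aₖ·hₖ₋₁ + hₖ₋₂ (and likewise for the denominators kₖ):
a_0 = 10: 10/1
a_1 = 19: 191/19
a_2 = 4: 774/77
a_3 = 9: 7157/712
a_4 = 52: 372938/37101
a_5 = 2: 753033/74914
a_6 = 1: 1125971/112015
a_7 = 9: 10886772/1083049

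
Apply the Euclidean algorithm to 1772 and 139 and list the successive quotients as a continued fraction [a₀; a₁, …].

[12; 1, 2, 1, 34]

Repeatedly divide and take the remainder:
1772 ÷ 139 → quotient 12, remainder 104
139 ÷ 104 → quotient 1, remainder 35
104 ÷ 35 → quotient 2, remainder 34
35 ÷ 34 → quotient 1, remainder 1
34 ÷ 1 → quotient 34, remainder 0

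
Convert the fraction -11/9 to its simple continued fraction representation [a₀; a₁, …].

[-2; 1, 3, 2]

-11 = -2·9 + 7, so a_0 = -2
9 = 1·7 + 2, so a_1 = 1
7 = 3·2 + 1, so a_2 = 3
2 = 2·1 + 0, so a_3 = 2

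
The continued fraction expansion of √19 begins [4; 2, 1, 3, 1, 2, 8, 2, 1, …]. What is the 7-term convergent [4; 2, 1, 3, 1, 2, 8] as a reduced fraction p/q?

a_0 = 4: 4/1
a_1 = 2: 9/2
a_2 = 1: 13/3
a_3 = 3: 48/11
a_4 = 1: 61/14
a_5 = 2: 170/39
a_6 = 8: 1421/326

1421/326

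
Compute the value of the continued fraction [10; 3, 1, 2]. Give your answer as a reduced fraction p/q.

113/11

Work from the innermost term outward:
Start with 2.
1 + 1/(2/1) = 1 + 1/2 = 3/2
3 + 1/(3/2) = 3 + 2/3 = 11/3
10 + 1/(11/3) = 10 + 3/11 = 113/11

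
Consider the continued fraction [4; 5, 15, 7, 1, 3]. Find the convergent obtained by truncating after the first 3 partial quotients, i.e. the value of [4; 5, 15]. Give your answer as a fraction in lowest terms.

319/76

a_0 = 4: 4/1
a_1 = 5: 21/5
a_2 = 15: 319/76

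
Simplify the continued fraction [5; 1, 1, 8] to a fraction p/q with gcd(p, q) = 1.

94/17

Work from the innermost term outward:
Start with 8.
1 + 1/(8/1) = 1 + 1/8 = 9/8
1 + 1/(9/8) = 1 + 8/9 = 17/9
5 + 1/(17/9) = 5 + 9/17 = 94/17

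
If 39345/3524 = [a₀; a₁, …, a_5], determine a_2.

15

39345 ÷ 3524 → quotient 11, remainder 581
3524 ÷ 581 → quotient 6, remainder 38
581 ÷ 38 → quotient 15, remainder 11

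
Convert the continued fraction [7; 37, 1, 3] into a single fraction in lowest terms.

1061/151

Starting at the tail and folding back:
Start with 3.
1 + 1/(3/1) = 1 + 1/3 = 4/3
37 + 1/(4/3) = 37 + 3/4 = 151/4
7 + 1/(151/4) = 7 + 4/151 = 1061/151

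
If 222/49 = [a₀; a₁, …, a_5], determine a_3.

7

Run the Euclidean algorithm, recording each quotient:
222 = 4·49 + 26, so a_0 = 4
49 = 1·26 + 23, so a_1 = 1
26 = 1·23 + 3, so a_2 = 1
23 = 7·3 + 2, so a_3 = 7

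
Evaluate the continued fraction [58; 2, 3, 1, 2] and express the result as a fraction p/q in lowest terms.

Start with 2.
1 + 1/(2/1) = 1 + 1/2 = 3/2
3 + 1/(3/2) = 3 + 2/3 = 11/3
2 + 1/(11/3) = 2 + 3/11 = 25/11
58 + 1/(25/11) = 58 + 11/25 = 1461/25

1461/25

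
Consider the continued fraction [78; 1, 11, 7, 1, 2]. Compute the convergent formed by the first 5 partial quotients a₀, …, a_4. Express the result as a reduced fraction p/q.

Use the convergent recurrence hₖ = aₖ·hₖ₋₁ + hₖ₋₂ (and likewise for the denominators kₖ):
a_0 = 78: 78/1
a_1 = 1: 79/1
a_2 = 11: 947/12
a_3 = 7: 6708/85
a_4 = 1: 7655/97

7655/97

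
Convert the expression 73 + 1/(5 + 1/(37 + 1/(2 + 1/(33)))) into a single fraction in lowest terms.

a_0 = 73: 73/1
a_1 = 5: 366/5
a_2 = 37: 13615/186
a_3 = 2: 27596/377
a_4 = 33: 924283/12627

924283/12627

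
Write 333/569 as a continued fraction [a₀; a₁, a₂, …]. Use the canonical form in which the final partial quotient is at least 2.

[0; 1, 1, 2, 2, 3, 4, 3]

Apply division with remainder until the remainder is 0:
333 = 0·569 + 333, so a_0 = 0
569 = 1·333 + 236, so a_1 = 1
333 = 1·236 + 97, so a_2 = 1
236 = 2·97 + 42, so a_3 = 2
97 = 2·42 + 13, so a_4 = 2
42 = 3·13 + 3, so a_5 = 3
13 = 4·3 + 1, so a_6 = 4
3 = 3·1 + 0, so a_7 = 3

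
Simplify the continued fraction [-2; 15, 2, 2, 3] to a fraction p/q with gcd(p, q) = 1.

-507/262

Start with 3.
2 + 1/(3/1) = 2 + 1/3 = 7/3
2 + 1/(7/3) = 2 + 3/7 = 17/7
15 + 1/(17/7) = 15 + 7/17 = 262/17
-2 + 1/(262/17) = -2 + 17/262 = -507/262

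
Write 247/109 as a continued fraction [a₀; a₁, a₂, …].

Apply division with remainder until the remainder is 0:
247 ÷ 109 → quotient 2, remainder 29
109 ÷ 29 → quotient 3, remainder 22
29 ÷ 22 → quotient 1, remainder 7
22 ÷ 7 → quotient 3, remainder 1
7 ÷ 1 → quotient 7, remainder 0

[2; 3, 1, 3, 7]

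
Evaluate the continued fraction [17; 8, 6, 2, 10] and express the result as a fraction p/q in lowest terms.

18989/1109

Start with 10.
2 + 1/(10/1) = 2 + 1/10 = 21/10
6 + 1/(21/10) = 6 + 10/21 = 136/21
8 + 1/(136/21) = 8 + 21/136 = 1109/136
17 + 1/(1109/136) = 17 + 136/1109 = 18989/1109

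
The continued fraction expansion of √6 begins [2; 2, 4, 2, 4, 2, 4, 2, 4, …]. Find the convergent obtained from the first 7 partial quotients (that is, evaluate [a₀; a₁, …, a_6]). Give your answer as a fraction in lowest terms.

2158/881

Starting at the tail and folding back:
Start with 4.
2 + 1/(4/1) = 2 + 1/4 = 9/4
4 + 1/(9/4) = 4 + 4/9 = 40/9
2 + 1/(40/9) = 2 + 9/40 = 89/40
4 + 1/(89/40) = 4 + 40/89 = 396/89
2 + 1/(396/89) = 2 + 89/396 = 881/396
2 + 1/(881/396) = 2 + 396/881 = 2158/881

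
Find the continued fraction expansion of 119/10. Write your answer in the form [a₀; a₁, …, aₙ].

119 = 11·10 + 9, so a_0 = 11
10 = 1·9 + 1, so a_1 = 1
9 = 9·1 + 0, so a_2 = 9

[11; 1, 9]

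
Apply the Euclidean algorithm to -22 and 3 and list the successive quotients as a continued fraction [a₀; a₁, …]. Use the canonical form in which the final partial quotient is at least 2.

[-8; 1, 2]

Apply division with remainder until the remainder is 0:
-22 ÷ 3 → quotient -8, remainder 2
3 ÷ 2 → quotient 1, remainder 1
2 ÷ 1 → quotient 2, remainder 0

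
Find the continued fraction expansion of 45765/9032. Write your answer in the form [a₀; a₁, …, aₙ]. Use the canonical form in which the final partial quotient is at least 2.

[5; 14, 1, 13, 14, 3]

Apply division with remainder until the remainder is 0:
45765 ÷ 9032 → quotient 5, remainder 605
9032 ÷ 605 → quotient 14, remainder 562
605 ÷ 562 → quotient 1, remainder 43
562 ÷ 43 → quotient 13, remainder 3
43 ÷ 3 → quotient 14, remainder 1
3 ÷ 1 → quotient 3, remainder 0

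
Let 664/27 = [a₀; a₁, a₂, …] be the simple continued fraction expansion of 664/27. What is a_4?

664 = 24·27 + 16, so a_0 = 24
27 = 1·16 + 11, so a_1 = 1
16 = 1·11 + 5, so a_2 = 1
11 = 2·5 + 1, so a_3 = 2
5 = 5·1 + 0, so a_4 = 5

5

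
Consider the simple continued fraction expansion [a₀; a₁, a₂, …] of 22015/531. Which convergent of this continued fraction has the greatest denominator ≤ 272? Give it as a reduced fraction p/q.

1534/37

List convergents until the denominator exceeds the bound:
a_0 = 41: 41/1  (≤ bound)
a_1 = 2: 83/2  (≤ bound)
a_2 = 5: 456/11  (≤ bound)
a_3 = 1: 539/13  (≤ bound)
a_4 = 2: 1534/37  (≤ bound)
a_5 = 14: 22015/531  (> 272, stop)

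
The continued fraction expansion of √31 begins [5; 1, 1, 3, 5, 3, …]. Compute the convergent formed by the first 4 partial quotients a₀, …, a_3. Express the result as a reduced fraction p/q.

Build up convergents one term at a time:
a_0 = 5: 5/1
a_1 = 1: 6/1
a_2 = 1: 11/2
a_3 = 3: 39/7

39/7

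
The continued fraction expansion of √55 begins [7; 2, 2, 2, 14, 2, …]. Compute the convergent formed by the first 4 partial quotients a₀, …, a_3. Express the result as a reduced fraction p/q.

a_0 = 7: 7/1
a_1 = 2: 15/2
a_2 = 2: 37/5
a_3 = 2: 89/12

89/12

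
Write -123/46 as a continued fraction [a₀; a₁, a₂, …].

Repeatedly divide and take the remainder:
⌊-123/46⌋ = -3, remainder 15
⌊46/15⌋ = 3, remainder 1
⌊15/1⌋ = 15, remainder 0

[-3; 3, 15]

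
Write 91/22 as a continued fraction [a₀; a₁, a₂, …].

Run the Euclidean algorithm, recording each quotient:
91 = 4·22 + 3, so a_0 = 4
22 = 7·3 + 1, so a_1 = 7
3 = 3·1 + 0, so a_2 = 3

[4; 7, 3]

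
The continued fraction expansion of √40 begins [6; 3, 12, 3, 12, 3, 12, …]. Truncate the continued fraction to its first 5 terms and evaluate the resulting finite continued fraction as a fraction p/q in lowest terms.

a_0 = 6: 6/1
a_1 = 3: 19/3
a_2 = 12: 234/37
a_3 = 3: 721/114
a_4 = 12: 8886/1405

8886/1405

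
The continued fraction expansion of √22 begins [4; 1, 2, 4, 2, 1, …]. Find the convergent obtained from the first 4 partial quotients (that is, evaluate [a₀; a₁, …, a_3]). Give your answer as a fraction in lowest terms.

Start with 4.
2 + 1/(4/1) = 2 + 1/4 = 9/4
1 + 1/(9/4) = 1 + 4/9 = 13/9
4 + 1/(13/9) = 4 + 9/13 = 61/13

61/13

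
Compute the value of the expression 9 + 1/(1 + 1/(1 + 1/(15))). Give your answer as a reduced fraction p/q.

295/31

Start with 15.
1 + 1/(15/1) = 1 + 1/15 = 16/15
1 + 1/(16/15) = 1 + 15/16 = 31/16
9 + 1/(31/16) = 9 + 16/31 = 295/31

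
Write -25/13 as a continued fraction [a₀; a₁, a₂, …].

[-2; 13]

-25 = -2·13 + 1, so a_0 = -2
13 = 13·1 + 0, so a_1 = 13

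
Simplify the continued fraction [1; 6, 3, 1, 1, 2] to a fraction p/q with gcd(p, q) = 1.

Start with 2.
1 + 1/(2/1) = 1 + 1/2 = 3/2
1 + 1/(3/2) = 1 + 2/3 = 5/3
3 + 1/(5/3) = 3 + 3/5 = 18/5
6 + 1/(18/5) = 6 + 5/18 = 113/18
1 + 1/(113/18) = 1 + 18/113 = 131/113

131/113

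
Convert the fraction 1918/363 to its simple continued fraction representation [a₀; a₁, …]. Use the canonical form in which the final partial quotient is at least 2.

Run the Euclidean algorithm, recording each quotient:
1918 = 5·363 + 103, so a_0 = 5
363 = 3·103 + 54, so a_1 = 3
103 = 1·54 + 49, so a_2 = 1
54 = 1·49 + 5, so a_3 = 1
49 = 9·5 + 4, so a_4 = 9
5 = 1·4 + 1, so a_5 = 1
4 = 4·1 + 0, so a_6 = 4

[5; 3, 1, 1, 9, 1, 4]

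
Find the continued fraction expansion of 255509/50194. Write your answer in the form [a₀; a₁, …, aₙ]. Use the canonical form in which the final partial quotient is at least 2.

[5; 11, 17, 7, 1, 3, 1, 6]

Run the Euclidean algorithm, recording each quotient:
255509 = 5·50194 + 4539, so a_0 = 5
50194 = 11·4539 + 265, so a_1 = 11
4539 = 17·265 + 34, so a_2 = 17
265 = 7·34 + 27, so a_3 = 7
34 = 1·27 + 7, so a_4 = 1
27 = 3·7 + 6, so a_5 = 3
7 = 1·6 + 1, so a_6 = 1
6 = 6·1 + 0, so a_7 = 6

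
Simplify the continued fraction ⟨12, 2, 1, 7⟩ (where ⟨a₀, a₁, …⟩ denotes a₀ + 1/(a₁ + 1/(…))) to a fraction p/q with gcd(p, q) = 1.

284/23

a_0 = 12: 12/1
a_1 = 2: 25/2
a_2 = 1: 37/3
a_3 = 7: 284/23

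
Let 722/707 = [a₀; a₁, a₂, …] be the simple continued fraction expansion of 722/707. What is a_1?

Apply division with remainder until the remainder is 0:
722 ÷ 707 → quotient 1, remainder 15
707 ÷ 15 → quotient 47, remainder 2

47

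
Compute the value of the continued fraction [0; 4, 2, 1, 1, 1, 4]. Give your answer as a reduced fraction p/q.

37/162

Start with 4.
1 + 1/(4/1) = 1 + 1/4 = 5/4
1 + 1/(5/4) = 1 + 4/5 = 9/5
1 + 1/(9/5) = 1 + 5/9 = 14/9
2 + 1/(14/9) = 2 + 9/14 = 37/14
4 + 1/(37/14) = 4 + 14/37 = 162/37
0 + 1/(162/37) = 0 + 37/162 = 37/162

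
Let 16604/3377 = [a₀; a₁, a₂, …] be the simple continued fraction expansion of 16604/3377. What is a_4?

16604 = 4·3377 + 3096, so a_0 = 4
3377 = 1·3096 + 281, so a_1 = 1
3096 = 11·281 + 5, so a_2 = 11
281 = 56·5 + 1, so a_3 = 56
5 = 5·1 + 0, so a_4 = 5

5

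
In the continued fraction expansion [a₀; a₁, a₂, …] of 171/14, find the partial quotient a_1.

4

171 = 12·14 + 3, so a_0 = 12
14 = 4·3 + 2, so a_1 = 4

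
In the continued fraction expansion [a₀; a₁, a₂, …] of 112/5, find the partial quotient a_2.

Run the Euclidean algorithm, recording each quotient:
112 = 22·5 + 2, so a_0 = 22
5 = 2·2 + 1, so a_1 = 2
2 = 2·1 + 0, so a_2 = 2

2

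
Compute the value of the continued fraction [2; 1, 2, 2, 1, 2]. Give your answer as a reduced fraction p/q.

Collapse the nested fraction from the inside out:
Start with 2.
1 + 1/(2/1) = 1 + 1/2 = 3/2
2 + 1/(3/2) = 2 + 2/3 = 8/3
2 + 1/(8/3) = 2 + 3/8 = 19/8
1 + 1/(19/8) = 1 + 8/19 = 27/19
2 + 1/(27/19) = 2 + 19/27 = 73/27

73/27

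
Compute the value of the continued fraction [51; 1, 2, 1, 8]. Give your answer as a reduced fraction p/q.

1811/35

Compute successive convergents:
a_0 = 51: 51/1
a_1 = 1: 52/1
a_2 = 2: 155/3
a_3 = 1: 207/4
a_4 = 8: 1811/35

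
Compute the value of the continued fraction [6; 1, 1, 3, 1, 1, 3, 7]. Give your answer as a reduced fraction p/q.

2723/415

a_0 = 6: 6/1
a_1 = 1: 7/1
a_2 = 1: 13/2
a_3 = 3: 46/7
a_4 = 1: 59/9
a_5 = 1: 105/16
a_6 = 3: 374/57
a_7 = 7: 2723/415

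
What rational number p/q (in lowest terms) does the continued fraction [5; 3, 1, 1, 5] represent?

206/39

a_0 = 5: 5/1
a_1 = 3: 16/3
a_2 = 1: 21/4
a_3 = 1: 37/7
a_4 = 5: 206/39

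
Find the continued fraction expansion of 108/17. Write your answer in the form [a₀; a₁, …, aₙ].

[6; 2, 1, 5]

⌊108/17⌋ = 6, remainder 6
⌊17/6⌋ = 2, remainder 5
⌊6/5⌋ = 1, remainder 1
⌊5/1⌋ = 5, remainder 0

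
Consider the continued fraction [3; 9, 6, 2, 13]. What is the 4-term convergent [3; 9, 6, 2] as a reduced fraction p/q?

Start with 2.
6 + 1/(2/1) = 6 + 1/2 = 13/2
9 + 1/(13/2) = 9 + 2/13 = 119/13
3 + 1/(119/13) = 3 + 13/119 = 370/119

370/119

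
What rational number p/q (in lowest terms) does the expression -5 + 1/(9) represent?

Start with 9.
-5 + 1/(9/1) = -5 + 1/9 = -44/9

-44/9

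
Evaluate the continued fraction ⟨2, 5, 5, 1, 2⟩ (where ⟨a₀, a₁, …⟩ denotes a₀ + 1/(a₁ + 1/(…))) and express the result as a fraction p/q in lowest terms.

193/88

Starting at the tail and folding back:
Start with 2.
1 + 1/(2/1) = 1 + 1/2 = 3/2
5 + 1/(3/2) = 5 + 2/3 = 17/3
5 + 1/(17/3) = 5 + 3/17 = 88/17
2 + 1/(88/17) = 2 + 17/88 = 193/88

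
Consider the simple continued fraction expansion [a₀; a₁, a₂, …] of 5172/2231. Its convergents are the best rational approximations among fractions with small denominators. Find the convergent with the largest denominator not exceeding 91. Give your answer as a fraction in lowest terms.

a_0 = 2: 2/1  (≤ bound)
a_1 = 3: 7/3  (≤ bound)
a_2 = 7: 51/22  (≤ bound)
a_3 = 33: 1690/729  (> 91, stop)

51/22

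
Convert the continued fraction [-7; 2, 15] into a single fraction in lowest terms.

Start with 15.
2 + 1/(15/1) = 2 + 1/15 = 31/15
-7 + 1/(31/15) = -7 + 15/31 = -202/31

-202/31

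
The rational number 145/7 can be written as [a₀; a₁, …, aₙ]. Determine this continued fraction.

Apply division with remainder until the remainder is 0:
145 ÷ 7 → quotient 20, remainder 5
7 ÷ 5 → quotient 1, remainder 2
5 ÷ 2 → quotient 2, remainder 1
2 ÷ 1 → quotient 2, remainder 0

[20; 1, 2, 2]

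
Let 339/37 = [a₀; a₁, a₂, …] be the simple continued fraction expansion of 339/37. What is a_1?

6

⌊339/37⌋ = 9, remainder 6
⌊37/6⌋ = 6, remainder 1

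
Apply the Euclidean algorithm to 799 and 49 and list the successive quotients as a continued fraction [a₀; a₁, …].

[16; 3, 3, 1, 3]

799 = 16·49 + 15, so a_0 = 16
49 = 3·15 + 4, so a_1 = 3
15 = 3·4 + 3, so a_2 = 3
4 = 1·3 + 1, so a_3 = 1
3 = 3·1 + 0, so a_4 = 3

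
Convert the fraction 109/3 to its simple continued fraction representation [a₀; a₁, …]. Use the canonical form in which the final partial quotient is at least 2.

109 ÷ 3 → quotient 36, remainder 1
3 ÷ 1 → quotient 3, remainder 0

[36; 3]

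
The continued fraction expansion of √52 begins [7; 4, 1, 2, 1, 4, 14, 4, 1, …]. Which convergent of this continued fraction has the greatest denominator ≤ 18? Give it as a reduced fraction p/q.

101/14

List convergents until the denominator exceeds the bound:
a_0 = 7: 7/1  (≤ bound)
a_1 = 4: 29/4  (≤ bound)
a_2 = 1: 36/5  (≤ bound)
a_3 = 2: 101/14  (≤ bound)
a_4 = 1: 137/19  (> 18, stop)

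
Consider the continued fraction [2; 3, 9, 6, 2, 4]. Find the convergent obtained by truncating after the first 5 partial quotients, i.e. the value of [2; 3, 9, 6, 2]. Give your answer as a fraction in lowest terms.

859/370

Start with 2.
6 + 1/(2/1) = 6 + 1/2 = 13/2
9 + 1/(13/2) = 9 + 2/13 = 119/13
3 + 1/(119/13) = 3 + 13/119 = 370/119
2 + 1/(370/119) = 2 + 119/370 = 859/370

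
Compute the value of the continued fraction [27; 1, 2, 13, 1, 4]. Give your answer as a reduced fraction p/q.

5867/212

Start with 4.
1 + 1/(4/1) = 1 + 1/4 = 5/4
13 + 1/(5/4) = 13 + 4/5 = 69/5
2 + 1/(69/5) = 2 + 5/69 = 143/69
1 + 1/(143/69) = 1 + 69/143 = 212/143
27 + 1/(212/143) = 27 + 143/212 = 5867/212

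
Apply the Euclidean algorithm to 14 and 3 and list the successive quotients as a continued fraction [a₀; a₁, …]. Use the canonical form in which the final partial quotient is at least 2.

⌊14/3⌋ = 4, remainder 2
⌊3/2⌋ = 1, remainder 1
⌊2/1⌋ = 2, remainder 0

[4; 1, 2]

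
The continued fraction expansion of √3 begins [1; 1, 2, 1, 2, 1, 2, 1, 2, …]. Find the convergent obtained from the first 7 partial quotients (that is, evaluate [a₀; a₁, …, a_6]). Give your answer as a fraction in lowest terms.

71/41

a_0 = 1: 1/1
a_1 = 1: 2/1
a_2 = 2: 5/3
a_3 = 1: 7/4
a_4 = 2: 19/11
a_5 = 1: 26/15
a_6 = 2: 71/41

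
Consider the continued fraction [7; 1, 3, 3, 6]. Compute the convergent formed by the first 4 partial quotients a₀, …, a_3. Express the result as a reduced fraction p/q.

Start with 3.
3 + 1/(3/1) = 3 + 1/3 = 10/3
1 + 1/(10/3) = 1 + 3/10 = 13/10
7 + 1/(13/10) = 7 + 10/13 = 101/13

101/13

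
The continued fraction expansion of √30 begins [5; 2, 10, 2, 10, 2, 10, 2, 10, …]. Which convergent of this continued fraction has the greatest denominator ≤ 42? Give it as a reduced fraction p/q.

a_0 = 5: 5/1  (≤ bound)
a_1 = 2: 11/2  (≤ bound)
a_2 = 10: 115/21  (≤ bound)
a_3 = 2: 241/44  (> 42, stop)

115/21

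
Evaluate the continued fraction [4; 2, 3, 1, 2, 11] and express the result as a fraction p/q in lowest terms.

1261/284

Use the convergent recurrence hₖ = aₖ·hₖ₋₁ + hₖ₋₂ (and likewise for the denominators kₖ):
a_0 = 4: 4/1
a_1 = 2: 9/2
a_2 = 3: 31/7
a_3 = 1: 40/9
a_4 = 2: 111/25
a_5 = 11: 1261/284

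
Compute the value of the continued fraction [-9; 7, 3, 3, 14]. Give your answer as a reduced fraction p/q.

-9253/1044

a_0 = -9: -9/1
a_1 = 7: -62/7
a_2 = 3: -195/22
a_3 = 3: -647/73
a_4 = 14: -9253/1044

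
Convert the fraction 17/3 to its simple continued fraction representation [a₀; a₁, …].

Apply division with remainder until the remainder is 0:
17 ÷ 3 → quotient 5, remainder 2
3 ÷ 2 → quotient 1, remainder 1
2 ÷ 1 → quotient 2, remainder 0

[5; 1, 2]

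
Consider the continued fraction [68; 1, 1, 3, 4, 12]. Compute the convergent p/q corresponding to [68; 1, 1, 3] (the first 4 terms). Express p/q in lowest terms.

480/7

Work from the innermost term outward:
Start with 3.
1 + 1/(3/1) = 1 + 1/3 = 4/3
1 + 1/(4/3) = 1 + 3/4 = 7/4
68 + 1/(7/4) = 68 + 4/7 = 480/7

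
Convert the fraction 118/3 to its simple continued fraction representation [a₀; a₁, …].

[39; 3]

⌊118/3⌋ = 39, remainder 1
⌊3/1⌋ = 3, remainder 0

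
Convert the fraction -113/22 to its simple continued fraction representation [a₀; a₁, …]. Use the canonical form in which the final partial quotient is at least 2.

-113 = -6·22 + 19, so a_0 = -6
22 = 1·19 + 3, so a_1 = 1
19 = 6·3 + 1, so a_2 = 6
3 = 3·1 + 0, so a_3 = 3

[-6; 1, 6, 3]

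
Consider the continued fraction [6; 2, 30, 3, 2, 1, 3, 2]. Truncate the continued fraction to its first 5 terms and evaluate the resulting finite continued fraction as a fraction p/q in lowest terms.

2798/431

Start with 2.
3 + 1/(2/1) = 3 + 1/2 = 7/2
30 + 1/(7/2) = 30 + 2/7 = 212/7
2 + 1/(212/7) = 2 + 7/212 = 431/212
6 + 1/(431/212) = 6 + 212/431 = 2798/431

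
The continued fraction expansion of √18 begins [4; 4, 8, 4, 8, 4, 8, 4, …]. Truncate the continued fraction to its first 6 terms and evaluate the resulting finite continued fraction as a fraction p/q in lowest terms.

a_0 = 4: 4/1
a_1 = 4: 17/4
a_2 = 8: 140/33
a_3 = 4: 577/136
a_4 = 8: 4756/1121
a_5 = 4: 19601/4620

19601/4620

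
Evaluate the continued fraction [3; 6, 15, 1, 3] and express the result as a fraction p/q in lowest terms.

1209/382

a_0 = 3: 3/1
a_1 = 6: 19/6
a_2 = 15: 288/91
a_3 = 1: 307/97
a_4 = 3: 1209/382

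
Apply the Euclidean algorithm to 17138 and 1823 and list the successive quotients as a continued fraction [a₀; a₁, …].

[9; 2, 2, 40, 9]

17138 ÷ 1823 → quotient 9, remainder 731
1823 ÷ 731 → quotient 2, remainder 361
731 ÷ 361 → quotient 2, remainder 9
361 ÷ 9 → quotient 40, remainder 1
9 ÷ 1 → quotient 9, remainder 0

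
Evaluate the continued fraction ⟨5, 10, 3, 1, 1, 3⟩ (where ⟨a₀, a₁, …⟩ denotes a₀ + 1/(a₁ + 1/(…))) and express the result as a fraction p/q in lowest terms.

a_0 = 5: 5/1
a_1 = 10: 51/10
a_2 = 3: 158/31
a_3 = 1: 209/41
a_4 = 1: 367/72
a_5 = 3: 1310/257

1310/257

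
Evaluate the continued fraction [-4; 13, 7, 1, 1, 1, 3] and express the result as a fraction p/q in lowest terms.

a_0 = -4: -4/1
a_1 = 13: -51/13
a_2 = 7: -361/92
a_3 = 1: -412/105
a_4 = 1: -773/197
a_5 = 1: -1185/302
a_6 = 3: -4328/1103

-4328/1103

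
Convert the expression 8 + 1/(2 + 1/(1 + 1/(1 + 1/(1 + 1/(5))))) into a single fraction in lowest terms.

377/45

a_0 = 8: 8/1
a_1 = 2: 17/2
a_2 = 1: 25/3
a_3 = 1: 42/5
a_4 = 1: 67/8
a_5 = 5: 377/45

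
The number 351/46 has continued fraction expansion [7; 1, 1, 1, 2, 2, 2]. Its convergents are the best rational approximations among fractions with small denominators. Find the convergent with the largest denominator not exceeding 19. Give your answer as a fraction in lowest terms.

List convergents until the denominator exceeds the bound:
a_0 = 7: 7/1  (≤ bound)
a_1 = 1: 8/1  (≤ bound)
a_2 = 1: 15/2  (≤ bound)
a_3 = 1: 23/3  (≤ bound)
a_4 = 2: 61/8  (≤ bound)
a_5 = 2: 145/19  (≤ bound)
a_6 = 2: 351/46  (> 19, stop)

145/19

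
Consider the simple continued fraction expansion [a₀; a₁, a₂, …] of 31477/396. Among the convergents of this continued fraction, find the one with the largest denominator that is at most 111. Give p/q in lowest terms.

List convergents until the denominator exceeds the bound:
a_0 = 79: 79/1  (≤ bound)
a_1 = 2: 159/2  (≤ bound)
a_2 = 19: 3100/39  (≤ bound)
a_3 = 3: 9459/119  (> 111, stop)

3100/39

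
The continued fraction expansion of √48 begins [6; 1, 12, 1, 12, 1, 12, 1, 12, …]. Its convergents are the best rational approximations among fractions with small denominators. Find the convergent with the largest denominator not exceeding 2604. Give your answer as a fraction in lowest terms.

List convergents until the denominator exceeds the bound:
a_0 = 6: 6/1  (≤ bound)
a_1 = 1: 7/1  (≤ bound)
a_2 = 12: 90/13  (≤ bound)
a_3 = 1: 97/14  (≤ bound)
a_4 = 12: 1254/181  (≤ bound)
a_5 = 1: 1351/195  (≤ bound)
a_6 = 12: 17466/2521  (≤ bound)
a_7 = 1: 18817/2716  (> 2604, stop)

17466/2521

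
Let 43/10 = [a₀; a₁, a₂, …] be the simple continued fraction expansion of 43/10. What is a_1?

Repeatedly divide and take the remainder:
⌊43/10⌋ = 4, remainder 3
⌊10/3⌋ = 3, remainder 1

3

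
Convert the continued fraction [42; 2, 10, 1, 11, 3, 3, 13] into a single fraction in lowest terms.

Start with 13.
3 + 1/(13/1) = 3 + 1/13 = 40/13
3 + 1/(40/13) = 3 + 13/40 = 133/40
11 + 1/(133/40) = 11 + 40/133 = 1503/133
1 + 1/(1503/133) = 1 + 133/1503 = 1636/1503
10 + 1/(1636/1503) = 10 + 1503/1636 = 17863/1636
2 + 1/(17863/1636) = 2 + 1636/17863 = 37362/17863
42 + 1/(37362/17863) = 42 + 17863/37362 = 1587067/37362

1587067/37362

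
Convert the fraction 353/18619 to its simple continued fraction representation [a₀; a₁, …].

[0; 52, 1, 2, 1, 11, 1, 6]

Apply division with remainder until the remainder is 0:
353 ÷ 18619 → quotient 0, remainder 353
18619 ÷ 353 → quotient 52, remainder 263
353 ÷ 263 → quotient 1, remainder 90
263 ÷ 90 → quotient 2, remainder 83
90 ÷ 83 → quotient 1, remainder 7
83 ÷ 7 → quotient 11, remainder 6
7 ÷ 6 → quotient 1, remainder 1
6 ÷ 1 → quotient 6, remainder 0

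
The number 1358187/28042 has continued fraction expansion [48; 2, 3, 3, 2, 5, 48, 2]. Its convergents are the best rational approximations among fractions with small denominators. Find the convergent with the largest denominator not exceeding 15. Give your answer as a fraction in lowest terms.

339/7

List convergents until the denominator exceeds the bound:
a_0 = 48: 48/1  (≤ bound)
a_1 = 2: 97/2  (≤ bound)
a_2 = 3: 339/7  (≤ bound)
a_3 = 3: 1114/23  (> 15, stop)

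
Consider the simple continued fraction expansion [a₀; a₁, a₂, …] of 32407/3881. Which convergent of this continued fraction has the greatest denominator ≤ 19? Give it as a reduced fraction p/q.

a_0 = 8: 8/1  (≤ bound)
a_1 = 2: 17/2  (≤ bound)
a_2 = 1: 25/3  (≤ bound)
a_3 = 5: 142/17  (≤ bound)
a_4 = 1: 167/20  (> 19, stop)

142/17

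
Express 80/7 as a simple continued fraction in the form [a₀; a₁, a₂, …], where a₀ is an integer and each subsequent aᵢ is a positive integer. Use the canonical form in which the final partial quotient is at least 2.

[11; 2, 3]

Run the Euclidean algorithm, recording each quotient:
⌊80/7⌋ = 11, remainder 3
⌊7/3⌋ = 2, remainder 1
⌊3/1⌋ = 3, remainder 0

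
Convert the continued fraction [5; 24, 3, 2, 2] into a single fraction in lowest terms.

Compute successive convergents:
a_0 = 5: 5/1
a_1 = 24: 121/24
a_2 = 3: 368/73
a_3 = 2: 857/170
a_4 = 2: 2082/413

2082/413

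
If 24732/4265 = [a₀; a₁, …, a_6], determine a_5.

24732 = 5·4265 + 3407, so a_0 = 5
4265 = 1·3407 + 858, so a_1 = 1
3407 = 3·858 + 833, so a_2 = 3
858 = 1·833 + 25, so a_3 = 1
833 = 33·25 + 8, so a_4 = 33
25 = 3·8 + 1, so a_5 = 3

3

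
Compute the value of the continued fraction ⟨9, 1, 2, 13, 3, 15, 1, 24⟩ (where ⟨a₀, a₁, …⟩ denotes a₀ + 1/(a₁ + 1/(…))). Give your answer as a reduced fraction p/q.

Start with 24.
1 + 1/(24/1) = 1 + 1/24 = 25/24
15 + 1/(25/24) = 15 + 24/25 = 399/25
3 + 1/(399/25) = 3 + 25/399 = 1222/399
13 + 1/(1222/399) = 13 + 399/1222 = 16285/1222
2 + 1/(16285/1222) = 2 + 1222/16285 = 33792/16285
1 + 1/(33792/16285) = 1 + 16285/33792 = 50077/33792
9 + 1/(50077/33792) = 9 + 33792/50077 = 484485/50077

484485/50077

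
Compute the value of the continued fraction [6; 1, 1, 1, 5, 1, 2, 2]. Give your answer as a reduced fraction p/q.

891/134

Build up convergents one term at a time:
a_0 = 6: 6/1
a_1 = 1: 7/1
a_2 = 1: 13/2
a_3 = 1: 20/3
a_4 = 5: 113/17
a_5 = 1: 133/20
a_6 = 2: 379/57
a_7 = 2: 891/134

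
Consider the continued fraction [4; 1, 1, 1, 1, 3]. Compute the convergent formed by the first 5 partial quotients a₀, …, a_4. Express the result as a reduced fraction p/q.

23/5

Compute successive convergents:
a_0 = 4: 4/1
a_1 = 1: 5/1
a_2 = 1: 9/2
a_3 = 1: 14/3
a_4 = 1: 23/5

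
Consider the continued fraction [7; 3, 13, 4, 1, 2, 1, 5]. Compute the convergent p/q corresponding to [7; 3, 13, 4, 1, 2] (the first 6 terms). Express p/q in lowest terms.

4168/569

a_0 = 7: 7/1
a_1 = 3: 22/3
a_2 = 13: 293/40
a_3 = 4: 1194/163
a_4 = 1: 1487/203
a_5 = 2: 4168/569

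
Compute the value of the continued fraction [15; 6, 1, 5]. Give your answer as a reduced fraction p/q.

a_0 = 15: 15/1
a_1 = 6: 91/6
a_2 = 1: 106/7
a_3 = 5: 621/41

621/41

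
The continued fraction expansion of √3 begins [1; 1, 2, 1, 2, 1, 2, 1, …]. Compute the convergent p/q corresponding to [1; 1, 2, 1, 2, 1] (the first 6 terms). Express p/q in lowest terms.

Compute successive convergents:
a_0 = 1: 1/1
a_1 = 1: 2/1
a_2 = 2: 5/3
a_3 = 1: 7/4
a_4 = 2: 19/11
a_5 = 1: 26/15

26/15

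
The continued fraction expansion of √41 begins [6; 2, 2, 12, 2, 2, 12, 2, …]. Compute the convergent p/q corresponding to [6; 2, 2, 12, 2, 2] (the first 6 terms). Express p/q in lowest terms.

a_0 = 6: 6/1
a_1 = 2: 13/2
a_2 = 2: 32/5
a_3 = 12: 397/62
a_4 = 2: 826/129
a_5 = 2: 2049/320

2049/320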